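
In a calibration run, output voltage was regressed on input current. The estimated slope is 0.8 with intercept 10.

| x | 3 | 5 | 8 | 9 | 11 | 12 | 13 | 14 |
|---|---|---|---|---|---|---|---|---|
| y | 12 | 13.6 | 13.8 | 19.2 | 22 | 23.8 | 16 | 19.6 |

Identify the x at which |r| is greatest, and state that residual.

x=3: ŷ = 10 + 0.8·3 = 12.4; r = 12 − 12.4 = -0.4
x=5: ŷ = 10 + 0.8·5 = 14; r = 13.6 − 14 = -0.4
x=8: ŷ = 10 + 0.8·8 = 16.4; r = 13.8 − 16.4 = -2.6
x=9: ŷ = 10 + 0.8·9 = 17.2; r = 19.2 − 17.2 = 2
x=11: ŷ = 10 + 0.8·11 = 18.8; r = 22 − 18.8 = 3.2
x=12: ŷ = 10 + 0.8·12 = 19.6; r = 23.8 − 19.6 = 4.2
x=13: ŷ = 10 + 0.8·13 = 20.4; r = 16 − 20.4 = -4.4
x=14: ŷ = 10 + 0.8·14 = 21.2; r = 19.6 − 21.2 = -1.6
Largest |r| is 4.4 at x = 13, residual -4.4.

x = 13, r = -4.4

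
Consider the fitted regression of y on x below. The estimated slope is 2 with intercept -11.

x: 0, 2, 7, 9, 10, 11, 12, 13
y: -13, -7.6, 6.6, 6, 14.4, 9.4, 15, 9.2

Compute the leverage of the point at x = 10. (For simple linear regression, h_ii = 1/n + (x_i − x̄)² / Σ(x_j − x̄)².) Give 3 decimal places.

h = 0.151

x̄ = (0 + 2 + 7 + 9 + 10 + 11 + 12 + 13)/8 = 8
Σ(x − x̄)² = 64 + 36 + 1 + 1 + 4 + 9 + 16 + 25 = 156
h = 1/8 + (2)²/156 = 0.125 + 0.025641 = 0.151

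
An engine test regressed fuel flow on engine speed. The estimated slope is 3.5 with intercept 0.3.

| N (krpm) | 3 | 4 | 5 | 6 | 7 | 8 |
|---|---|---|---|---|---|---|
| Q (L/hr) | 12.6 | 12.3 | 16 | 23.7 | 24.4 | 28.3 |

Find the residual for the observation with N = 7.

e = -0.4

Q̂ = 0.3 + 3.5·7 = 24.8
e = 24.4 − 24.8 = -0.4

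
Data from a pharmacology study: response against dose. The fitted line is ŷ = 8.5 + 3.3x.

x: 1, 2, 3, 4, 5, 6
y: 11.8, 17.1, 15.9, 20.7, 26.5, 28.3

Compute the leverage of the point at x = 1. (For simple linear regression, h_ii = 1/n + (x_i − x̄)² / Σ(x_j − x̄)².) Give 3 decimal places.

h = 0.524

x̄ = (1 + 2 + 3 + 4 + 5 + 6)/6 = 3.5
Σ(x − x̄)² = 6.25 + 2.25 + 0.25 + 0.25 + 2.25 + 6.25 = 17.5
h = 1/6 + (-2.5)²/17.5 = 0.166667 + 0.357143 = 0.524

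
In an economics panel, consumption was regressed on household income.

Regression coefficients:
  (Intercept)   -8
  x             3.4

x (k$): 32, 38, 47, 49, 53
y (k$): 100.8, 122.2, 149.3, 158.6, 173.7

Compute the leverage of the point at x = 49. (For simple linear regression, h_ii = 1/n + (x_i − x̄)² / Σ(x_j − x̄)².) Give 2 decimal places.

h = 0.29

x̄ = (32 + 38 + 47 + 49 + 53)/5 = 43.8
Σ(x − x̄)² = 139.24 + 33.64 + 10.24 + 27.04 + 84.64 = 294.8
h = 1/5 + (5.2)²/294.8 = 0.2 + 0.0917232 = 0.29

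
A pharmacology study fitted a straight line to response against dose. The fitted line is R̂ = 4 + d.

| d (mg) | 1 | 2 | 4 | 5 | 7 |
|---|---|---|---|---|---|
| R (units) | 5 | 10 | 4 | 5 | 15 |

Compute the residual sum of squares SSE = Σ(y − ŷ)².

SSE = 64

d=1: R̂ = 4 + 1 = 5; e = 5 − 5 = 0
d=2: R̂ = 4 + 2 = 6; e = 10 − 6 = 4
d=4: R̂ = 4 + 4 = 8; e = 4 − 8 = -4
d=5: R̂ = 4 + 5 = 9; e = 5 − 9 = -4
d=7: R̂ = 4 + 7 = 11; e = 15 − 11 = 4
SSE = 0 + 16 + 16 + 16 + 16 = 64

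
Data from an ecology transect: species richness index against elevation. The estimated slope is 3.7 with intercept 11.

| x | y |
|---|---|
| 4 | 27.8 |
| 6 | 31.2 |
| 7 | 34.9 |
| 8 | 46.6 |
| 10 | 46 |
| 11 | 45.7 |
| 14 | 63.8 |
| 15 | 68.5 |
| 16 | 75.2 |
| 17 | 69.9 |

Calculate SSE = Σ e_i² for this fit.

x=4: ŷ = 11 + 3.7·4 = 25.8; e = 27.8 − 25.8 = 2
x=6: ŷ = 11 + 3.7·6 = 33.2; e = 31.2 − 33.2 = -2
x=7: ŷ = 11 + 3.7·7 = 36.9; e = 34.9 − 36.9 = -2
x=8: ŷ = 11 + 3.7·8 = 40.6; e = 46.6 − 40.6 = 6
x=10: ŷ = 11 + 3.7·10 = 48; e = 46 − 48 = -2
x=11: ŷ = 11 + 3.7·11 = 51.7; e = 45.7 − 51.7 = -6
x=14: ŷ = 11 + 3.7·14 = 62.8; e = 63.8 − 62.8 = 1
x=15: ŷ = 11 + 3.7·15 = 66.5; e = 68.5 − 66.5 = 2
x=16: ŷ = 11 + 3.7·16 = 70.2; e = 75.2 − 70.2 = 5
x=17: ŷ = 11 + 3.7·17 = 73.9; e = 69.9 − 73.9 = -4
SSE = 4 + 4 + 4 + 36 + 4 + 36 + 1 + 4 + 25 + 16 = 134

SSE = 134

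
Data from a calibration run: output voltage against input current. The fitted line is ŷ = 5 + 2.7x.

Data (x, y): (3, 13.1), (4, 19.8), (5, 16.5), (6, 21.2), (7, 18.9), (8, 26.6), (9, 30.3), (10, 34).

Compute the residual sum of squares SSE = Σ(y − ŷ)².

x=3: ŷ = 5 + 2.7·3 = 13.1; e = 13.1 − 13.1 = 0
x=4: ŷ = 5 + 2.7·4 = 15.8; e = 19.8 − 15.8 = 4
x=5: ŷ = 5 + 2.7·5 = 18.5; e = 16.5 − 18.5 = -2
x=6: ŷ = 5 + 2.7·6 = 21.2; e = 21.2 − 21.2 = 0
x=7: ŷ = 5 + 2.7·7 = 23.9; e = 18.9 − 23.9 = -5
x=8: ŷ = 5 + 2.7·8 = 26.6; e = 26.6 − 26.6 = 0
x=9: ŷ = 5 + 2.7·9 = 29.3; e = 30.3 − 29.3 = 1
x=10: ŷ = 5 + 2.7·10 = 32; e = 34 − 32 = 2
SSE = 0 + 16 + 4 + 0 + 25 + 0 + 1 + 4 = 50

SSE = 50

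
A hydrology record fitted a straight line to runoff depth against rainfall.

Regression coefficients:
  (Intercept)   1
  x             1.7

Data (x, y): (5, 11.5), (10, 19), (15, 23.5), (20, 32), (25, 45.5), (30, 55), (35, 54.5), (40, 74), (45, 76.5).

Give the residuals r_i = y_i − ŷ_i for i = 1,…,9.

2, 1, -3, -3, 2, 3, -6, 5, -1

x=5: ŷ = 1 + 1.7·5 = 9.5; r = 11.5 − 9.5 = 2
x=10: ŷ = 1 + 1.7·10 = 18; r = 19 − 18 = 1
x=15: ŷ = 1 + 1.7·15 = 26.5; r = 23.5 − 26.5 = -3
x=20: ŷ = 1 + 1.7·20 = 35; r = 32 − 35 = -3
x=25: ŷ = 1 + 1.7·25 = 43.5; r = 45.5 − 43.5 = 2
x=30: ŷ = 1 + 1.7·30 = 52; r = 55 − 52 = 3
x=35: ŷ = 1 + 1.7·35 = 60.5; r = 54.5 − 60.5 = -6
x=40: ŷ = 1 + 1.7·40 = 69; r = 74 − 69 = 5
x=45: ŷ = 1 + 1.7·45 = 77.5; r = 76.5 − 77.5 = -1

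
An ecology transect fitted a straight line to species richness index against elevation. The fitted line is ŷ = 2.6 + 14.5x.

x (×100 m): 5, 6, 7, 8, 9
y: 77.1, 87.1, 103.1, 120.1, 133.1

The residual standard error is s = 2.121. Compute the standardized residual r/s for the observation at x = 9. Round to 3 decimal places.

0.000

ŷ = 2.6 + 14.5·9 = 133.1
r = 133.1 − 133.1 = 0
r/s = 0 / 2.121 = 0.000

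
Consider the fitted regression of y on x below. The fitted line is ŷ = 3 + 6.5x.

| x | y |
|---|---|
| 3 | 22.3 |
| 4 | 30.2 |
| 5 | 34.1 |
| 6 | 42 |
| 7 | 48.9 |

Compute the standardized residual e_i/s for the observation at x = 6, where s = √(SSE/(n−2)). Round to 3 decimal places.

x=3: ŷ = 3 + 6.5·3 = 22.5; e = 22.3 − 22.5 = -0.2
x=4: ŷ = 3 + 6.5·4 = 29; e = 30.2 − 29 = 1.2
x=5: ŷ = 3 + 6.5·5 = 35.5; e = 34.1 − 35.5 = -1.4
x=6: ŷ = 3 + 6.5·6 = 42; e = 42 − 42 = 0
x=7: ŷ = 3 + 6.5·7 = 48.5; e = 48.9 − 48.5 = 0.4
SSE = 0.04 + 1.44 + 1.96 + 0 + 0.16 = 3.6
s = √(3.6/3) = 1.09545
e/s = 0 / 1.09545 = 0.000

0.000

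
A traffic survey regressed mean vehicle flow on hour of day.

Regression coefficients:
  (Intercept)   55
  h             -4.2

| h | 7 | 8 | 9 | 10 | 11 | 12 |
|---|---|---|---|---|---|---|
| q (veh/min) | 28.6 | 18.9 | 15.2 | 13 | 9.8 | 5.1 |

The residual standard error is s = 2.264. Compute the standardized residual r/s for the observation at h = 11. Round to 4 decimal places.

0.4417

q̂ = 55 − 4.2·11 = 8.8
r = 9.8 − 8.8 = 1
r/s = 1 / 2.264 = 0.4417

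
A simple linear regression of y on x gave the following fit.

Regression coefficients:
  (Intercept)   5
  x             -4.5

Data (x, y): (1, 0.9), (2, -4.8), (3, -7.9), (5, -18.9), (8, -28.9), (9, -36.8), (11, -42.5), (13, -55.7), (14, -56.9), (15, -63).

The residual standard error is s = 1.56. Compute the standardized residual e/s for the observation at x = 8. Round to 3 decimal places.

ŷ = 5 − 4.5·8 = -31
e = -28.9 − (-31) = 2.1
e/s = 2.1 / 1.56 = 1.346

1.346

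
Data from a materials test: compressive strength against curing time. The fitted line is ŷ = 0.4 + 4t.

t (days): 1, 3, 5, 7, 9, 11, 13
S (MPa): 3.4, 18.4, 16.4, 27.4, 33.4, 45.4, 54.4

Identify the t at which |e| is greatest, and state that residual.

t=1: ŷ = 0.4 + 4·1 = 4.4; e = 3.4 − 4.4 = -1
t=3: ŷ = 0.4 + 4·3 = 12.4; e = 18.4 − 12.4 = 6
t=5: ŷ = 0.4 + 4·5 = 20.4; e = 16.4 − 20.4 = -4
t=7: ŷ = 0.4 + 4·7 = 28.4; e = 27.4 − 28.4 = -1
t=9: ŷ = 0.4 + 4·9 = 36.4; e = 33.4 − 36.4 = -3
t=11: ŷ = 0.4 + 4·11 = 44.4; e = 45.4 − 44.4 = 1
t=13: ŷ = 0.4 + 4·13 = 52.4; e = 54.4 − 52.4 = 2
Largest |e| is 6 at t = 3, residual 6.

t = 3, e = 6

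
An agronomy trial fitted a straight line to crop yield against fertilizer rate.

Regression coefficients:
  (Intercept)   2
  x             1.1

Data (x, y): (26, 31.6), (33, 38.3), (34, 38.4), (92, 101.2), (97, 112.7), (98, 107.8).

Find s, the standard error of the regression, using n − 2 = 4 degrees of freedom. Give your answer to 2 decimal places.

s = 2.55

x=26: ŷ = 2 + 1.1·26 = 30.6; e = 31.6 − 30.6 = 1
x=33: ŷ = 2 + 1.1·33 = 38.3; e = 38.3 − 38.3 = 0
x=34: ŷ = 2 + 1.1·34 = 39.4; e = 38.4 − 39.4 = -1
x=92: ŷ = 2 + 1.1·92 = 103.2; e = 101.2 − 103.2 = -2
x=97: ŷ = 2 + 1.1·97 = 108.7; e = 112.7 − 108.7 = 4
x=98: ŷ = 2 + 1.1·98 = 109.8; e = 107.8 − 109.8 = -2
SSE = 1 + 0 + 1 + 4 + 16 + 4 = 26
s = √(26/4) = √6.5 ≈ 2.55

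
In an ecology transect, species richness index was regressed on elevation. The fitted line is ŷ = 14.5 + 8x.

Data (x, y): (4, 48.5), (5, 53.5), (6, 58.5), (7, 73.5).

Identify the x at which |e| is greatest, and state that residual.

x=4: ŷ = 14.5 + 8·4 = 46.5; e = 48.5 − 46.5 = 2
x=5: ŷ = 14.5 + 8·5 = 54.5; e = 53.5 − 54.5 = -1
x=6: ŷ = 14.5 + 8·6 = 62.5; e = 58.5 − 62.5 = -4
x=7: ŷ = 14.5 + 8·7 = 70.5; e = 73.5 − 70.5 = 3
Largest |e| is 4 at x = 6, residual -4.

x = 6, e = -4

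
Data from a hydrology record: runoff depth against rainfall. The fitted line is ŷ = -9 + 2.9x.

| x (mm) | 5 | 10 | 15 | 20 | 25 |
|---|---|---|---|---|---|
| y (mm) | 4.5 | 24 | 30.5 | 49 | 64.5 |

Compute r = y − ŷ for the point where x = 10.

r = 4

ŷ = -9 + 2.9·10 = 20
r = 24 − 20 = 4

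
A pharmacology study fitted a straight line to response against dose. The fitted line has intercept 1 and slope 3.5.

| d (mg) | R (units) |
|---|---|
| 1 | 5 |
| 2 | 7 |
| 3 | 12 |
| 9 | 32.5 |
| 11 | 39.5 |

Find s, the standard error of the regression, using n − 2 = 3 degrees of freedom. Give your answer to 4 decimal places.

d=1: ŷ = 1 + 3.5·1 = 4.5; e = 5 − 4.5 = 0.5
d=2: ŷ = 1 + 3.5·2 = 8; e = 7 − 8 = -1
d=3: ŷ = 1 + 3.5·3 = 11.5; e = 12 − 11.5 = 0.5
d=9: ŷ = 1 + 3.5·9 = 32.5; e = 32.5 − 32.5 = 0
d=11: ŷ = 1 + 3.5·11 = 39.5; e = 39.5 − 39.5 = 0
SSE = 0.25 + 1 + 0.25 + 0 + 0 = 1.5
s = √(1.5/3) = √0.5 ≈ 0.7071

s = 0.7071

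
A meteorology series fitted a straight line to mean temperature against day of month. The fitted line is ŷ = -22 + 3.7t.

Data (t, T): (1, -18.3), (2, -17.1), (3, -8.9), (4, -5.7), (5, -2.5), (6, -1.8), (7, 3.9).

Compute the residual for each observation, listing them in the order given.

0, -2.5, 2, 1.5, 1, -2, 0

t=1: ŷ = -22 + 3.7·1 = -18.3; r = -18.3 − (-18.3) = 0
t=2: ŷ = -22 + 3.7·2 = -14.6; r = -17.1 − (-14.6) = -2.5
t=3: ŷ = -22 + 3.7·3 = -10.9; r = -8.9 − (-10.9) = 2
t=4: ŷ = -22 + 3.7·4 = -7.2; r = -5.7 − (-7.2) = 1.5
t=5: ŷ = -22 + 3.7·5 = -3.5; r = -2.5 − (-3.5) = 1
t=6: ŷ = -22 + 3.7·6 = 0.2; r = -1.8 − 0.2 = -2
t=7: ŷ = -22 + 3.7·7 = 3.9; r = 3.9 − 3.9 = 0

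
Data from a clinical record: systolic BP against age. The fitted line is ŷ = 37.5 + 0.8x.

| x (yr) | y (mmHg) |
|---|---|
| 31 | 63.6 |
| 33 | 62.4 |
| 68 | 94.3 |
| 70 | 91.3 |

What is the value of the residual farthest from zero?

x=31: ŷ = 37.5 + 0.8·31 = 62.3; e = 63.6 − 62.3 = 1.3
x=33: ŷ = 37.5 + 0.8·33 = 63.9; e = 62.4 − 63.9 = -1.5
x=68: ŷ = 37.5 + 0.8·68 = 91.9; e = 94.3 − 91.9 = 2.4
x=70: ŷ = 37.5 + 0.8·70 = 93.5; e = 91.3 − 93.5 = -2.2
Largest |e| is 2.4 at x = 68, residual 2.4.

e = 2.4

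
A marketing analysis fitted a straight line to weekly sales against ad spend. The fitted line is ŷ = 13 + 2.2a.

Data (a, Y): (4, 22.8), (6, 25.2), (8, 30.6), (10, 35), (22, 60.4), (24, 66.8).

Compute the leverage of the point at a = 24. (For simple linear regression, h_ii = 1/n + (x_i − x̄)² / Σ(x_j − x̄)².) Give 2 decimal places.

h = 0.54

ā = (4 + 6 + 8 + 10 + 22 + 24)/6 = 12.3333
Σ(a − ā)² = 69.4444 + 40.1111 + 18.7778 + 5.44444 + 93.4444 + 136.111 = 363.333
h = 1/6 + (11.6667)²/363.333 = 0.166667 + 0.374618 = 0.54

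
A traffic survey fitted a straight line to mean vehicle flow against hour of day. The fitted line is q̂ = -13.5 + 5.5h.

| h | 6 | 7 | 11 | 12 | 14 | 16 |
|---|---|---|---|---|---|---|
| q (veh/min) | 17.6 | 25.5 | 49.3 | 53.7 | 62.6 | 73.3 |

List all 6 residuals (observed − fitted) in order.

-1.9, 0.5, 2.3, 1.2, -0.9, -1.2

h=6: q̂ = -13.5 + 5.5·6 = 19.5; r = 17.6 − 19.5 = -1.9
h=7: q̂ = -13.5 + 5.5·7 = 25; r = 25.5 − 25 = 0.5
h=11: q̂ = -13.5 + 5.5·11 = 47; r = 49.3 − 47 = 2.3
h=12: q̂ = -13.5 + 5.5·12 = 52.5; r = 53.7 − 52.5 = 1.2
h=14: q̂ = -13.5 + 5.5·14 = 63.5; r = 62.6 − 63.5 = -0.9
h=16: q̂ = -13.5 + 5.5·16 = 74.5; r = 73.3 − 74.5 = -1.2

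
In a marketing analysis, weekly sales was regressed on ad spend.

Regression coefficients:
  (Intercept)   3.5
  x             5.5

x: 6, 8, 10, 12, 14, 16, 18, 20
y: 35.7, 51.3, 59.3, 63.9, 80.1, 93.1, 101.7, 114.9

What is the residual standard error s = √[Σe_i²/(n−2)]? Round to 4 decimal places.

s = 2.9552

x=6: ŷ = 3.5 + 5.5·6 = 36.5; e = 35.7 − 36.5 = -0.8
x=8: ŷ = 3.5 + 5.5·8 = 47.5; e = 51.3 − 47.5 = 3.8
x=10: ŷ = 3.5 + 5.5·10 = 58.5; e = 59.3 − 58.5 = 0.8
x=12: ŷ = 3.5 + 5.5·12 = 69.5; e = 63.9 − 69.5 = -5.6
x=14: ŷ = 3.5 + 5.5·14 = 80.5; e = 80.1 − 80.5 = -0.4
x=16: ŷ = 3.5 + 5.5·16 = 91.5; e = 93.1 − 91.5 = 1.6
x=18: ŷ = 3.5 + 5.5·18 = 102.5; e = 101.7 − 102.5 = -0.8
x=20: ŷ = 3.5 + 5.5·20 = 113.5; e = 114.9 − 113.5 = 1.4
SSE = 0.64 + 14.44 + 0.64 + 31.36 + 0.16 + 2.56 + 0.64 + 1.96 = 52.4
s = √(52.4/6) = √8.73333 ≈ 2.9552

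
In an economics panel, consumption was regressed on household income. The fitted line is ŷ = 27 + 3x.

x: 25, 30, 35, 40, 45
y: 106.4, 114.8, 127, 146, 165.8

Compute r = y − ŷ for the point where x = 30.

r = -2.2

ŷ = 27 + 3·30 = 117
r = 114.8 − 117 = -2.2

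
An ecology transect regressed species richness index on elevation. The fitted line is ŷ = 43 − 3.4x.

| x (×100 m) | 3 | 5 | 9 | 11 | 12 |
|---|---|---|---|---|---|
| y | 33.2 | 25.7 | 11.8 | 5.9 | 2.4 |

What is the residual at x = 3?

e = 0.4

ŷ = 43 − 3.4·3 = 32.8
e = 33.2 − 32.8 = 0.4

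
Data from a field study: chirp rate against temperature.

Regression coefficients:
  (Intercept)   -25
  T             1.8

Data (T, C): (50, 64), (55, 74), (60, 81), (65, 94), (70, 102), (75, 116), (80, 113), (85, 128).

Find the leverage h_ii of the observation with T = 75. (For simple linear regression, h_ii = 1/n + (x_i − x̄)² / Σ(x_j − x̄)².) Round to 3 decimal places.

h = 0.179

T̄ = (50 + 55 + 60 + 65 + 70 + 75 + 80 + 85)/8 = 67.5
Σ(T − T̄)² = 306.25 + 156.25 + 56.25 + 6.25 + 6.25 + 56.25 + 156.25 + 306.25 = 1050
h = 1/8 + (7.5)²/1050 = 0.125 + 0.0535714 = 0.179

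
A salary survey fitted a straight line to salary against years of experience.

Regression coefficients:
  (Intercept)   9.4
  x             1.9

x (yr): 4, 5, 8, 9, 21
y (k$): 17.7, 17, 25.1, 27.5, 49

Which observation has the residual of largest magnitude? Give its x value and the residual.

x = 5, r = -1.9

x=4: ŷ = 9.4 + 1.9·4 = 17; r = 17.7 − 17 = 0.7
x=5: ŷ = 9.4 + 1.9·5 = 18.9; r = 17 − 18.9 = -1.9
x=8: ŷ = 9.4 + 1.9·8 = 24.6; r = 25.1 − 24.6 = 0.5
x=9: ŷ = 9.4 + 1.9·9 = 26.5; r = 27.5 − 26.5 = 1
x=21: ŷ = 9.4 + 1.9·21 = 49.3; r = 49 − 49.3 = -0.3
Largest |r| is 1.9 at x = 5, residual -1.9.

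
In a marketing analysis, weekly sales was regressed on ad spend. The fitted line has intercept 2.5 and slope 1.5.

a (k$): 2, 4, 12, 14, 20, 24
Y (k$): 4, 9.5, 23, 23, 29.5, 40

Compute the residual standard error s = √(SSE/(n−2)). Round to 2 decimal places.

a=2: Ŷ = 2.5 + 1.5·2 = 5.5; e = 4 − 5.5 = -1.5
a=4: Ŷ = 2.5 + 1.5·4 = 8.5; e = 9.5 − 8.5 = 1
a=12: Ŷ = 2.5 + 1.5·12 = 20.5; e = 23 − 20.5 = 2.5
a=14: Ŷ = 2.5 + 1.5·14 = 23.5; e = 23 − 23.5 = -0.5
a=20: Ŷ = 2.5 + 1.5·20 = 32.5; e = 29.5 − 32.5 = -3
a=24: Ŷ = 2.5 + 1.5·24 = 38.5; e = 40 − 38.5 = 1.5
SSE = 2.25 + 1 + 6.25 + 0.25 + 9 + 2.25 = 21
s = √(21/4) = √5.25 ≈ 2.29

s = 2.29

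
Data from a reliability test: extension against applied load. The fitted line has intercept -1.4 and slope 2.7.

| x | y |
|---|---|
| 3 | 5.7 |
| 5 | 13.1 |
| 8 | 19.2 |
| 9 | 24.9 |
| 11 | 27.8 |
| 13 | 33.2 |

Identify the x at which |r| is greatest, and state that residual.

x=3: ŷ = -1.4 + 2.7·3 = 6.7; r = 5.7 − 6.7 = -1
x=5: ŷ = -1.4 + 2.7·5 = 12.1; r = 13.1 − 12.1 = 1
x=8: ŷ = -1.4 + 2.7·8 = 20.2; r = 19.2 − 20.2 = -1
x=9: ŷ = -1.4 + 2.7·9 = 22.9; r = 24.9 − 22.9 = 2
x=11: ŷ = -1.4 + 2.7·11 = 28.3; r = 27.8 − 28.3 = -0.5
x=13: ŷ = -1.4 + 2.7·13 = 33.7; r = 33.2 − 33.7 = -0.5
Largest |r| is 2 at x = 9, residual 2.

x = 9, r = 2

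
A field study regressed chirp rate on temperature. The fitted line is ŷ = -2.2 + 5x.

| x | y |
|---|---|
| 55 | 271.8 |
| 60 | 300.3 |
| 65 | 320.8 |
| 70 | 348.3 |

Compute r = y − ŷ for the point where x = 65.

ŷ = -2.2 + 5·65 = 322.8
r = 320.8 − 322.8 = -2

r = -2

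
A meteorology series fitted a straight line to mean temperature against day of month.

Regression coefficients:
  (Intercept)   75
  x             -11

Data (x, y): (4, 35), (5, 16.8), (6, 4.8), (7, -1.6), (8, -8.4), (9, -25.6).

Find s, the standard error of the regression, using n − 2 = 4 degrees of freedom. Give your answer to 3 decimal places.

x=4: ŷ = 75 − 11·4 = 31; r = 35 − 31 = 4
x=5: ŷ = 75 − 11·5 = 20; r = 16.8 − 20 = -3.2
x=6: ŷ = 75 − 11·6 = 9; r = 4.8 − 9 = -4.2
x=7: ŷ = 75 − 11·7 = -2; r = -1.6 − (-2) = 0.4
x=8: ŷ = 75 − 11·8 = -13; r = -8.4 − (-13) = 4.6
x=9: ŷ = 75 − 11·9 = -24; r = -25.6 − (-24) = -1.6
SSE = 16 + 10.24 + 17.64 + 0.16 + 21.16 + 2.56 = 67.76
s = √(67.76/4) = √16.94 ≈ 4.116

s = 4.116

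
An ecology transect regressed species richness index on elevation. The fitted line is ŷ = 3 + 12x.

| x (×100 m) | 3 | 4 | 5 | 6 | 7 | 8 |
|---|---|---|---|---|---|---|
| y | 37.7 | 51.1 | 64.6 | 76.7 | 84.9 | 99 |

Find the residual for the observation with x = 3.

e = -1.3

ŷ = 3 + 12·3 = 39
e = 37.7 − 39 = -1.3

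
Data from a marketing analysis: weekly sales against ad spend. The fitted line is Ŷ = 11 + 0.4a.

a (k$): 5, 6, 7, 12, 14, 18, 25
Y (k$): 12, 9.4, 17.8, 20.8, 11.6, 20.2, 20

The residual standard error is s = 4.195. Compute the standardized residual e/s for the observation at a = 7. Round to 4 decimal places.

Ŷ = 11 + 0.4·7 = 13.8
e = 17.8 − 13.8 = 4
e/s = 4 / 4.195 = 0.9535

0.9535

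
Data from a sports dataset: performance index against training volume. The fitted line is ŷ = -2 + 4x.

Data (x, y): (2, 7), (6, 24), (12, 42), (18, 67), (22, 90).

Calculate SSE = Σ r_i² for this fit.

SSE = 46

x=2: ŷ = -2 + 4·2 = 6; r = 7 − 6 = 1
x=6: ŷ = -2 + 4·6 = 22; r = 24 − 22 = 2
x=12: ŷ = -2 + 4·12 = 46; r = 42 − 46 = -4
x=18: ŷ = -2 + 4·18 = 70; r = 67 − 70 = -3
x=22: ŷ = -2 + 4·22 = 86; r = 90 − 86 = 4
SSE = 1 + 4 + 16 + 9 + 16 = 46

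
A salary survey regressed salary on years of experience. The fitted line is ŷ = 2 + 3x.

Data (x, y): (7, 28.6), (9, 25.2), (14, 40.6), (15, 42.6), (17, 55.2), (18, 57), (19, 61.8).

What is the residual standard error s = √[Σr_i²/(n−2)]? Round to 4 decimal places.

s = 4.2521

x=7: ŷ = 2 + 3·7 = 23; r = 28.6 − 23 = 5.6
x=9: ŷ = 2 + 3·9 = 29; r = 25.2 − 29 = -3.8
x=14: ŷ = 2 + 3·14 = 44; r = 40.6 − 44 = -3.4
x=15: ŷ = 2 + 3·15 = 47; r = 42.6 − 47 = -4.4
x=17: ŷ = 2 + 3·17 = 53; r = 55.2 − 53 = 2.2
x=18: ŷ = 2 + 3·18 = 56; r = 57 − 56 = 1
x=19: ŷ = 2 + 3·19 = 59; r = 61.8 − 59 = 2.8
SSE = 31.36 + 14.44 + 11.56 + 19.36 + 4.84 + 1 + 7.84 = 90.4
s = √(90.4/5) = √18.08 ≈ 4.2521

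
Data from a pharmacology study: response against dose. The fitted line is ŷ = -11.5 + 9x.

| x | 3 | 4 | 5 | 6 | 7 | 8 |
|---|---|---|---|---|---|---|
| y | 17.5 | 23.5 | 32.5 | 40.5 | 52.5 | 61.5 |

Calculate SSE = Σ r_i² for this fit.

SSE = 12

x=3: ŷ = -11.5 + 9·3 = 15.5; r = 17.5 − 15.5 = 2
x=4: ŷ = -11.5 + 9·4 = 24.5; r = 23.5 − 24.5 = -1
x=5: ŷ = -11.5 + 9·5 = 33.5; r = 32.5 − 33.5 = -1
x=6: ŷ = -11.5 + 9·6 = 42.5; r = 40.5 − 42.5 = -2
x=7: ŷ = -11.5 + 9·7 = 51.5; r = 52.5 − 51.5 = 1
x=8: ŷ = -11.5 + 9·8 = 60.5; r = 61.5 − 60.5 = 1
SSE = 4 + 1 + 1 + 4 + 1 + 1 = 12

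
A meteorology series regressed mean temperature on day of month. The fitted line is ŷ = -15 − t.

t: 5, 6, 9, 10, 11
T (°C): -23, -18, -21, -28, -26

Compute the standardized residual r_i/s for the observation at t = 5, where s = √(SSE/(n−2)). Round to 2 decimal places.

-0.87

t=5: ŷ = -15 − 5 = -20; r = -23 − (-20) = -3
t=6: ŷ = -15 − 6 = -21; r = -18 − (-21) = 3
t=9: ŷ = -15 − 9 = -24; r = -21 − (-24) = 3
t=10: ŷ = -15 − 10 = -25; r = -28 − (-25) = -3
t=11: ŷ = -15 − 11 = -26; r = -26 − (-26) = 0
SSE = 9 + 9 + 9 + 9 + 0 = 36
s = √(36/3) = 3.4641
r/s = -3 / 3.4641 = -0.87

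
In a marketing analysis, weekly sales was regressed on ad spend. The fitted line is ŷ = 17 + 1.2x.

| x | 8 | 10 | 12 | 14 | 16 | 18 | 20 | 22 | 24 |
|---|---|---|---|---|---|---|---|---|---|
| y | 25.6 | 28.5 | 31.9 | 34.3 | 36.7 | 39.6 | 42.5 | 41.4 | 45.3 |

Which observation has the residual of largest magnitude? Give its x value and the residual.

x=8: ŷ = 17 + 1.2·8 = 26.6; r = 25.6 − 26.6 = -1
x=10: ŷ = 17 + 1.2·10 = 29; r = 28.5 − 29 = -0.5
x=12: ŷ = 17 + 1.2·12 = 31.4; r = 31.9 − 31.4 = 0.5
x=14: ŷ = 17 + 1.2·14 = 33.8; r = 34.3 − 33.8 = 0.5
x=16: ŷ = 17 + 1.2·16 = 36.2; r = 36.7 − 36.2 = 0.5
x=18: ŷ = 17 + 1.2·18 = 38.6; r = 39.6 − 38.6 = 1
x=20: ŷ = 17 + 1.2·20 = 41; r = 42.5 − 41 = 1.5
x=22: ŷ = 17 + 1.2·22 = 43.4; r = 41.4 − 43.4 = -2
x=24: ŷ = 17 + 1.2·24 = 45.8; r = 45.3 − 45.8 = -0.5
Largest |r| is 2 at x = 22, residual -2.

x = 22, r = -2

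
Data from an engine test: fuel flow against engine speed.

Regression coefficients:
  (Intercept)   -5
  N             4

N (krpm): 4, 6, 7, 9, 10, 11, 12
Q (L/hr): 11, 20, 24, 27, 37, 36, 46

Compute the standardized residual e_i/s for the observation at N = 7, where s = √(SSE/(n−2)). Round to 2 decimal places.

N=4: Q̂ = -5 + 4·4 = 11; e = 11 − 11 = 0
N=6: Q̂ = -5 + 4·6 = 19; e = 20 − 19 = 1
N=7: Q̂ = -5 + 4·7 = 23; e = 24 − 23 = 1
N=9: Q̂ = -5 + 4·9 = 31; e = 27 − 31 = -4
N=10: Q̂ = -5 + 4·10 = 35; e = 37 − 35 = 2
N=11: Q̂ = -5 + 4·11 = 39; e = 36 − 39 = -3
N=12: Q̂ = -5 + 4·12 = 43; e = 46 − 43 = 3
SSE = 0 + 1 + 1 + 16 + 4 + 9 + 9 = 40
s = √(40/5) = 2.82843
e/s = 1 / 2.82843 = 0.35

0.35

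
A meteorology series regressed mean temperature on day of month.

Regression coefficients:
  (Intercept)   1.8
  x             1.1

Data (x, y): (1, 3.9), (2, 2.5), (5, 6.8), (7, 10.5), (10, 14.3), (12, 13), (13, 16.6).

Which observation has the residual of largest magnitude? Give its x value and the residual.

x = 12, r = -2

x=1: ŷ = 1.8 + 1.1·1 = 2.9; r = 3.9 − 2.9 = 1
x=2: ŷ = 1.8 + 1.1·2 = 4; r = 2.5 − 4 = -1.5
x=5: ŷ = 1.8 + 1.1·5 = 7.3; r = 6.8 − 7.3 = -0.5
x=7: ŷ = 1.8 + 1.1·7 = 9.5; r = 10.5 − 9.5 = 1
x=10: ŷ = 1.8 + 1.1·10 = 12.8; r = 14.3 − 12.8 = 1.5
x=12: ŷ = 1.8 + 1.1·12 = 15; r = 13 − 15 = -2
x=13: ŷ = 1.8 + 1.1·13 = 16.1; r = 16.6 − 16.1 = 0.5
Largest |r| is 2 at x = 12, residual -2.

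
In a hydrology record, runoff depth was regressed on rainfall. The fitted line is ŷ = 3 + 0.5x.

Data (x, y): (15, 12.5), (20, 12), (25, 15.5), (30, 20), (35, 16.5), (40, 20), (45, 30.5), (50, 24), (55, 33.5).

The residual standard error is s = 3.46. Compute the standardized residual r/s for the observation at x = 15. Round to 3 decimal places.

ŷ = 3 + 0.5·15 = 10.5
r = 12.5 − 10.5 = 2
r/s = 2 / 3.46 = 0.578

0.578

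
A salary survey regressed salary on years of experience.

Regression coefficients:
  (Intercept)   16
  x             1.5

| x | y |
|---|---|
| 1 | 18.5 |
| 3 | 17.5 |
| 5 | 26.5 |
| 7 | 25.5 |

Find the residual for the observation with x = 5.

ŷ = 16 + 1.5·5 = 23.5
r = 26.5 − 23.5 = 3

r = 3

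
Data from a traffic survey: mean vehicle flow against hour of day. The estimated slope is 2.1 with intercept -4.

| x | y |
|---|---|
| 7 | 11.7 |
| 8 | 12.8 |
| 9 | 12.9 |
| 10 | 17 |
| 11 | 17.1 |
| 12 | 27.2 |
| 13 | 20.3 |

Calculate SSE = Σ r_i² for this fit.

SSE = 54

x=7: ŷ = -4 + 2.1·7 = 10.7; r = 11.7 − 10.7 = 1
x=8: ŷ = -4 + 2.1·8 = 12.8; r = 12.8 − 12.8 = 0
x=9: ŷ = -4 + 2.1·9 = 14.9; r = 12.9 − 14.9 = -2
x=10: ŷ = -4 + 2.1·10 = 17; r = 17 − 17 = 0
x=11: ŷ = -4 + 2.1·11 = 19.1; r = 17.1 − 19.1 = -2
x=12: ŷ = -4 + 2.1·12 = 21.2; r = 27.2 − 21.2 = 6
x=13: ŷ = -4 + 2.1·13 = 23.3; r = 20.3 − 23.3 = -3
SSE = 1 + 0 + 4 + 0 + 4 + 36 + 9 = 54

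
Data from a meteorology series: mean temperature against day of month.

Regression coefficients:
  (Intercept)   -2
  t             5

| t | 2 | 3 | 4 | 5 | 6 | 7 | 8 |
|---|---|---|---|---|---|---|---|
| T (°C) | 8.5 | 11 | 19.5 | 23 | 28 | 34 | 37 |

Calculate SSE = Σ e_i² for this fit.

t=2: T̂ = -2 + 5·2 = 8; e = 8.5 − 8 = 0.5
t=3: T̂ = -2 + 5·3 = 13; e = 11 − 13 = -2
t=4: T̂ = -2 + 5·4 = 18; e = 19.5 − 18 = 1.5
t=5: T̂ = -2 + 5·5 = 23; e = 23 − 23 = 0
t=6: T̂ = -2 + 5·6 = 28; e = 28 − 28 = 0
t=7: T̂ = -2 + 5·7 = 33; e = 34 − 33 = 1
t=8: T̂ = -2 + 5·8 = 38; e = 37 − 38 = -1
SSE = 0.25 + 4 + 2.25 + 0 + 0 + 1 + 1 = 8.5

SSE = 8.5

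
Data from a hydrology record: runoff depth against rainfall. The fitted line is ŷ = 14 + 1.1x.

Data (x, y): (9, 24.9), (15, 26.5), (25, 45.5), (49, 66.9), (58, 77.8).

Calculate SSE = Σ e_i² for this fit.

x=9: ŷ = 14 + 1.1·9 = 23.9; e = 24.9 − 23.9 = 1
x=15: ŷ = 14 + 1.1·15 = 30.5; e = 26.5 − 30.5 = -4
x=25: ŷ = 14 + 1.1·25 = 41.5; e = 45.5 − 41.5 = 4
x=49: ŷ = 14 + 1.1·49 = 67.9; e = 66.9 − 67.9 = -1
x=58: ŷ = 14 + 1.1·58 = 77.8; e = 77.8 − 77.8 = 0
SSE = 1 + 16 + 16 + 1 + 0 = 34

SSE = 34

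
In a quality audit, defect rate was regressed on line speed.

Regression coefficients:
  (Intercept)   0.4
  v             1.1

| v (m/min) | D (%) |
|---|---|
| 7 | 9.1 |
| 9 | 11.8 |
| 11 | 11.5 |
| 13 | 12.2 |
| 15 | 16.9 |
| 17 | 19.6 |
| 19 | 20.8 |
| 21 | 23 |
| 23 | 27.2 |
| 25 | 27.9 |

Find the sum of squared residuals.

v=7: ŷ = 0.4 + 1.1·7 = 8.1; r = 9.1 − 8.1 = 1
v=9: ŷ = 0.4 + 1.1·9 = 10.3; r = 11.8 − 10.3 = 1.5
v=11: ŷ = 0.4 + 1.1·11 = 12.5; r = 11.5 − 12.5 = -1
v=13: ŷ = 0.4 + 1.1·13 = 14.7; r = 12.2 − 14.7 = -2.5
v=15: ŷ = 0.4 + 1.1·15 = 16.9; r = 16.9 − 16.9 = 0
v=17: ŷ = 0.4 + 1.1·17 = 19.1; r = 19.6 − 19.1 = 0.5
v=19: ŷ = 0.4 + 1.1·19 = 21.3; r = 20.8 − 21.3 = -0.5
v=21: ŷ = 0.4 + 1.1·21 = 23.5; r = 23 − 23.5 = -0.5
v=23: ŷ = 0.4 + 1.1·23 = 25.7; r = 27.2 − 25.7 = 1.5
v=25: ŷ = 0.4 + 1.1·25 = 27.9; r = 27.9 − 27.9 = 0
SSE = 1 + 2.25 + 1 + 6.25 + 0 + 0.25 + 0.25 + 0.25 + 2.25 + 0 = 13.5

SSE = 13.5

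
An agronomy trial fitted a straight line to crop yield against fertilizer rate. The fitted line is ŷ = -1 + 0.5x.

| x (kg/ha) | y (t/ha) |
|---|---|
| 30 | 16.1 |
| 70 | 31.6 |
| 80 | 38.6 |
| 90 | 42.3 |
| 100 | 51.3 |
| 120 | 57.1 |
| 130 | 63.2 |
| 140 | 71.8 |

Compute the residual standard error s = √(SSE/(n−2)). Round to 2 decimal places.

s = 2.26

x=30: ŷ = -1 + 0.5·30 = 14; r = 16.1 − 14 = 2.1
x=70: ŷ = -1 + 0.5·70 = 34; r = 31.6 − 34 = -2.4
x=80: ŷ = -1 + 0.5·80 = 39; r = 38.6 − 39 = -0.4
x=90: ŷ = -1 + 0.5·90 = 44; r = 42.3 − 44 = -1.7
x=100: ŷ = -1 + 0.5·100 = 49; r = 51.3 − 49 = 2.3
x=120: ŷ = -1 + 0.5·120 = 59; r = 57.1 − 59 = -1.9
x=130: ŷ = -1 + 0.5·130 = 64; r = 63.2 − 64 = -0.8
x=140: ŷ = -1 + 0.5·140 = 69; r = 71.8 − 69 = 2.8
SSE = 4.41 + 5.76 + 0.16 + 2.89 + 5.29 + 3.61 + 0.64 + 7.84 = 30.6
s = √(30.6/6) = √5.1 ≈ 2.26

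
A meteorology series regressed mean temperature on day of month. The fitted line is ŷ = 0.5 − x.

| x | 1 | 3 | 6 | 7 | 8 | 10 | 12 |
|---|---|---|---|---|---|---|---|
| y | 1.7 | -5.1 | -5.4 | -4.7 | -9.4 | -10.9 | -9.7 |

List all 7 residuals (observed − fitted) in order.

2.2, -2.6, 0.1, 1.8, -1.9, -1.4, 1.8

x=1: ŷ = 0.5 − 1 = -0.5; r = 1.7 − (-0.5) = 2.2
x=3: ŷ = 0.5 − 3 = -2.5; r = -5.1 − (-2.5) = -2.6
x=6: ŷ = 0.5 − 6 = -5.5; r = -5.4 − (-5.5) = 0.1
x=7: ŷ = 0.5 − 7 = -6.5; r = -4.7 − (-6.5) = 1.8
x=8: ŷ = 0.5 − 8 = -7.5; r = -9.4 − (-7.5) = -1.9
x=10: ŷ = 0.5 − 10 = -9.5; r = -10.9 − (-9.5) = -1.4
x=12: ŷ = 0.5 − 12 = -11.5; r = -9.7 − (-11.5) = 1.8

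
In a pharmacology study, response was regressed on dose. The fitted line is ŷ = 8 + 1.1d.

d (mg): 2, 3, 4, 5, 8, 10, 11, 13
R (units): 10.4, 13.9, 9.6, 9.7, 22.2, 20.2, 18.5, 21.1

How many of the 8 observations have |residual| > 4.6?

1

d=2: ŷ = 8 + 1.1·2 = 10.2; e = 10.4 − 10.2 = 0.2
d=3: ŷ = 8 + 1.1·3 = 11.3; e = 13.9 − 11.3 = 2.6
d=4: ŷ = 8 + 1.1·4 = 12.4; e = 9.6 − 12.4 = -2.8
d=5: ŷ = 8 + 1.1·5 = 13.5; e = 9.7 − 13.5 = -3.8
d=8: ŷ = 8 + 1.1·8 = 16.8; e = 22.2 − 16.8 = 5.4
d=10: ŷ = 8 + 1.1·10 = 19; e = 20.2 − 19 = 1.2
d=11: ŷ = 8 + 1.1·11 = 20.1; e = 18.5 − 20.1 = -1.6
d=13: ŷ = 8 + 1.1·13 = 22.3; e = 21.1 − 22.3 = -1.2
|e| > 4.6: d=8 (|e|=5.4) → 1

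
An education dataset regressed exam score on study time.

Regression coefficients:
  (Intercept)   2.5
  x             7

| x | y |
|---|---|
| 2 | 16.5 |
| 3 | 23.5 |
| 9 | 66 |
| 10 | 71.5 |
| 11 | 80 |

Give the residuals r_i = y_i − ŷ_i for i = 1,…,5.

0, 0, 0.5, -1, 0.5

x=2: ŷ = 2.5 + 7·2 = 16.5; r = 16.5 − 16.5 = 0
x=3: ŷ = 2.5 + 7·3 = 23.5; r = 23.5 − 23.5 = 0
x=9: ŷ = 2.5 + 7·9 = 65.5; r = 66 − 65.5 = 0.5
x=10: ŷ = 2.5 + 7·10 = 72.5; r = 71.5 − 72.5 = -1
x=11: ŷ = 2.5 + 7·11 = 79.5; r = 80 − 79.5 = 0.5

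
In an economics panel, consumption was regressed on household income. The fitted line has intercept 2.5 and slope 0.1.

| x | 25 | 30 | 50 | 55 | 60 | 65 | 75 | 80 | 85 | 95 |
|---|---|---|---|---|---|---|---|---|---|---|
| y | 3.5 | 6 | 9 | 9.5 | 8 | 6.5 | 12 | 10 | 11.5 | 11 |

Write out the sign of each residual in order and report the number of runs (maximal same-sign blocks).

7 runs

x=25: ŷ = 2.5 + 0.1·25 = 5; r = 3.5 − 5 = -1.5
x=30: ŷ = 2.5 + 0.1·30 = 5.5; r = 6 − 5.5 = 0.5
x=50: ŷ = 2.5 + 0.1·50 = 7.5; r = 9 − 7.5 = 1.5
x=55: ŷ = 2.5 + 0.1·55 = 8; r = 9.5 − 8 = 1.5
x=60: ŷ = 2.5 + 0.1·60 = 8.5; r = 8 − 8.5 = -0.5
x=65: ŷ = 2.5 + 0.1·65 = 9; r = 6.5 − 9 = -2.5
x=75: ŷ = 2.5 + 0.1·75 = 10; r = 12 − 10 = 2
x=80: ŷ = 2.5 + 0.1·80 = 10.5; r = 10 − 10.5 = -0.5
x=85: ŷ = 2.5 + 0.1·85 = 11; r = 11.5 − 11 = 0.5
x=95: ŷ = 2.5 + 0.1·95 = 12; r = 11 − 12 = -1
Signs: − + + + − − + − + −
Runs: −×1, +×3, −×2, +×1, −×1, +×1, −×1 → 7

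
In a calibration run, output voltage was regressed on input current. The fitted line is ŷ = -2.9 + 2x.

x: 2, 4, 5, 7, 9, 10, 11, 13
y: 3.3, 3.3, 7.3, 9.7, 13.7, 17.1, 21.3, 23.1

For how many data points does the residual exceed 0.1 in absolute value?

6

x=2: ŷ = -2.9 + 2·2 = 1.1; e = 3.3 − 1.1 = 2.2
x=4: ŷ = -2.9 + 2·4 = 5.1; e = 3.3 − 5.1 = -1.8
x=5: ŷ = -2.9 + 2·5 = 7.1; e = 7.3 − 7.1 = 0.2
x=7: ŷ = -2.9 + 2·7 = 11.1; e = 9.7 − 11.1 = -1.4
x=9: ŷ = -2.9 + 2·9 = 15.1; e = 13.7 − 15.1 = -1.4
x=10: ŷ = -2.9 + 2·10 = 17.1; e = 17.1 − 17.1 = 0
x=11: ŷ = -2.9 + 2·11 = 19.1; e = 21.3 − 19.1 = 2.2
x=13: ŷ = -2.9 + 2·13 = 23.1; e = 23.1 − 23.1 = 0
|e| > 0.1: x=2 (|e|=2.2), x=4 (|e|=1.8), x=5 (|e|=0.2), x=7 (|e|=1.4), x=9 (|e|=1.4), x=11 (|e|=2.2) → 6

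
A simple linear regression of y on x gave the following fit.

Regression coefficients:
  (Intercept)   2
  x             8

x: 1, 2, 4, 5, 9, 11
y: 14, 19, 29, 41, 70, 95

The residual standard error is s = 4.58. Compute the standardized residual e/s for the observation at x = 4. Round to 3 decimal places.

-1.092

ŷ = 2 + 8·4 = 34
e = 29 − 34 = -5
e/s = -5 / 4.58 = -1.092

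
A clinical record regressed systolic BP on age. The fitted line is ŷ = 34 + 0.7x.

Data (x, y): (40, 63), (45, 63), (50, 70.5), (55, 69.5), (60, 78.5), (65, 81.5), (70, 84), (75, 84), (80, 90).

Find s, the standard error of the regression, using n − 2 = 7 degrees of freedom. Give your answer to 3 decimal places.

s = 2.268

x=40: ŷ = 34 + 0.7·40 = 62; e = 63 − 62 = 1
x=45: ŷ = 34 + 0.7·45 = 65.5; e = 63 − 65.5 = -2.5
x=50: ŷ = 34 + 0.7·50 = 69; e = 70.5 − 69 = 1.5
x=55: ŷ = 34 + 0.7·55 = 72.5; e = 69.5 − 72.5 = -3
x=60: ŷ = 34 + 0.7·60 = 76; e = 78.5 − 76 = 2.5
x=65: ŷ = 34 + 0.7·65 = 79.5; e = 81.5 − 79.5 = 2
x=70: ŷ = 34 + 0.7·70 = 83; e = 84 − 83 = 1
x=75: ŷ = 34 + 0.7·75 = 86.5; e = 84 − 86.5 = -2.5
x=80: ŷ = 34 + 0.7·80 = 90; e = 90 − 90 = 0
SSE = 1 + 6.25 + 2.25 + 9 + 6.25 + 4 + 1 + 6.25 + 0 = 36
s = √(36/7) = √5.14286 ≈ 2.268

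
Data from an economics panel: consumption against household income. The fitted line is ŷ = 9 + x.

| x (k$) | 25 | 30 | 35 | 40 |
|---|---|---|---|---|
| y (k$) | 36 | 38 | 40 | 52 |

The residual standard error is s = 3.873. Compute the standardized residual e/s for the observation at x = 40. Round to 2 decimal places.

ŷ = 9 + 40 = 49
e = 52 − 49 = 3
e/s = 3 / 3.873 = 0.77

0.77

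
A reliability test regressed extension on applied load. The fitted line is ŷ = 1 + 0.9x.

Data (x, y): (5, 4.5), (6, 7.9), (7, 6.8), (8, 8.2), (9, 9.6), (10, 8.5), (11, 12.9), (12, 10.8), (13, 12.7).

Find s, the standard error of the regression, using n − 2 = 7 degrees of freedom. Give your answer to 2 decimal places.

s = 1.25

x=5: ŷ = 1 + 0.9·5 = 5.5; r = 4.5 − 5.5 = -1
x=6: ŷ = 1 + 0.9·6 = 6.4; r = 7.9 − 6.4 = 1.5
x=7: ŷ = 1 + 0.9·7 = 7.3; r = 6.8 − 7.3 = -0.5
x=8: ŷ = 1 + 0.9·8 = 8.2; r = 8.2 − 8.2 = 0
x=9: ŷ = 1 + 0.9·9 = 9.1; r = 9.6 − 9.1 = 0.5
x=10: ŷ = 1 + 0.9·10 = 10; r = 8.5 − 10 = -1.5
x=11: ŷ = 1 + 0.9·11 = 10.9; r = 12.9 − 10.9 = 2
x=12: ŷ = 1 + 0.9·12 = 11.8; r = 10.8 − 11.8 = -1
x=13: ŷ = 1 + 0.9·13 = 12.7; r = 12.7 − 12.7 = 0
SSE = 1 + 2.25 + 0.25 + 0 + 0.25 + 2.25 + 4 + 1 + 0 = 11
s = √(11/7) = √1.57143 ≈ 1.25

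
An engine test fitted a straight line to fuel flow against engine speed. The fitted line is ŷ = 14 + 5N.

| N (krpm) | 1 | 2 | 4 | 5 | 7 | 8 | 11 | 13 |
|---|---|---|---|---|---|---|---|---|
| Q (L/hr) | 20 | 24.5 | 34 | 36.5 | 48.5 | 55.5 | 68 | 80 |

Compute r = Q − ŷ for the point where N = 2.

ŷ = 14 + 5·2 = 24
r = 24.5 − 24 = 0.5

r = 0.5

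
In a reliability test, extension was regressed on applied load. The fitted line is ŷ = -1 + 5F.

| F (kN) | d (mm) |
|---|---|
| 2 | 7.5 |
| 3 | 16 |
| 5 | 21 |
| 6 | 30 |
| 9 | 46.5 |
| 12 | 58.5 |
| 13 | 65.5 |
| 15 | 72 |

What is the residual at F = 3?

e = 2

ŷ = -1 + 5·3 = 14
e = 16 − 14 = 2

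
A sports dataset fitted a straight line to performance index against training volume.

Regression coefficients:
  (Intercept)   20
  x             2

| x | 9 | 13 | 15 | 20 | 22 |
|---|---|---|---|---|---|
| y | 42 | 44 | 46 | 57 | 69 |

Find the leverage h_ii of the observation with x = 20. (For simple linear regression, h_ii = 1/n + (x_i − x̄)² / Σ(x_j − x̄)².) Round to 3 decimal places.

h = 0.359

x̄ = (9 + 13 + 15 + 20 + 22)/5 = 15.8
Σ(x − x̄)² = 46.24 + 7.84 + 0.64 + 17.64 + 38.44 = 110.8
h = 1/5 + (4.2)²/110.8 = 0.2 + 0.159206 = 0.359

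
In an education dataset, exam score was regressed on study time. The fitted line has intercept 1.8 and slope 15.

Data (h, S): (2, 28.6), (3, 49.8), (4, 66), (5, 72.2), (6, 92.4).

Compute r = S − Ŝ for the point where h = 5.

Ŝ = 1.8 + 15·5 = 76.8
r = 72.2 − 76.8 = -4.6

r = -4.6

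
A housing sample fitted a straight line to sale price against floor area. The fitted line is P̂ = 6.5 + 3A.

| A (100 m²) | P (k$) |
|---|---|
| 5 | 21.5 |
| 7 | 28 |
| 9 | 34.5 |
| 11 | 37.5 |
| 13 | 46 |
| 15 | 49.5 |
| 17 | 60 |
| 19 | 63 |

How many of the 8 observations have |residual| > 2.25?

1

A=5: P̂ = 6.5 + 3·5 = 21.5; e = 21.5 − 21.5 = 0
A=7: P̂ = 6.5 + 3·7 = 27.5; e = 28 − 27.5 = 0.5
A=9: P̂ = 6.5 + 3·9 = 33.5; e = 34.5 − 33.5 = 1
A=11: P̂ = 6.5 + 3·11 = 39.5; e = 37.5 − 39.5 = -2
A=13: P̂ = 6.5 + 3·13 = 45.5; e = 46 − 45.5 = 0.5
A=15: P̂ = 6.5 + 3·15 = 51.5; e = 49.5 − 51.5 = -2
A=17: P̂ = 6.5 + 3·17 = 57.5; e = 60 − 57.5 = 2.5
A=19: P̂ = 6.5 + 3·19 = 63.5; e = 63 − 63.5 = -0.5
|e| > 2.25: A=17 (|e|=2.5) → 1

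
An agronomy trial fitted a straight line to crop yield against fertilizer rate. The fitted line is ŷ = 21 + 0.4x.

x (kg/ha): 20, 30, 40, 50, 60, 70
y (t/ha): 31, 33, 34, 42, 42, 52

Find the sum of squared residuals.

x=20: ŷ = 21 + 0.4·20 = 29; r = 31 − 29 = 2
x=30: ŷ = 21 + 0.4·30 = 33; r = 33 − 33 = 0
x=40: ŷ = 21 + 0.4·40 = 37; r = 34 − 37 = -3
x=50: ŷ = 21 + 0.4·50 = 41; r = 42 − 41 = 1
x=60: ŷ = 21 + 0.4·60 = 45; r = 42 − 45 = -3
x=70: ŷ = 21 + 0.4·70 = 49; r = 52 − 49 = 3
SSE = 4 + 0 + 9 + 1 + 9 + 9 = 32

SSE = 32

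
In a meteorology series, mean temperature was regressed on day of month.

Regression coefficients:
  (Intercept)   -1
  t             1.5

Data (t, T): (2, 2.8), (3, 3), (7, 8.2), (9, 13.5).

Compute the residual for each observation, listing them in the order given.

t=2: T̂ = -1 + 1.5·2 = 2; e = 2.8 − 2 = 0.8
t=3: T̂ = -1 + 1.5·3 = 3.5; e = 3 − 3.5 = -0.5
t=7: T̂ = -1 + 1.5·7 = 9.5; e = 8.2 − 9.5 = -1.3
t=9: T̂ = -1 + 1.5·9 = 12.5; e = 13.5 − 12.5 = 1

0.8, -0.5, -1.3, 1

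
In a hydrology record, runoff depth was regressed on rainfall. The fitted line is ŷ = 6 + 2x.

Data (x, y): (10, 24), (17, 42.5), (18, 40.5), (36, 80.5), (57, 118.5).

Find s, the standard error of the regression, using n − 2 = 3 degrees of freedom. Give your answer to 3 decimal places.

s = 2.646

x=10: ŷ = 6 + 2·10 = 26; r = 24 − 26 = -2
x=17: ŷ = 6 + 2·17 = 40; r = 42.5 − 40 = 2.5
x=18: ŷ = 6 + 2·18 = 42; r = 40.5 − 42 = -1.5
x=36: ŷ = 6 + 2·36 = 78; r = 80.5 − 78 = 2.5
x=57: ŷ = 6 + 2·57 = 120; r = 118.5 − 120 = -1.5
SSE = 4 + 6.25 + 2.25 + 6.25 + 2.25 = 21
s = √(21/3) = √7 ≈ 2.646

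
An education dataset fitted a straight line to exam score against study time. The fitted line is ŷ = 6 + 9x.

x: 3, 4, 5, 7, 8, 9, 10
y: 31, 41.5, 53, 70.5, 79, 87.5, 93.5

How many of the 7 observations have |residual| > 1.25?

x=3: ŷ = 6 + 9·3 = 33; e = 31 − 33 = -2
x=4: ŷ = 6 + 9·4 = 42; e = 41.5 − 42 = -0.5
x=5: ŷ = 6 + 9·5 = 51; e = 53 − 51 = 2
x=7: ŷ = 6 + 9·7 = 69; e = 70.5 − 69 = 1.5
x=8: ŷ = 6 + 9·8 = 78; e = 79 − 78 = 1
x=9: ŷ = 6 + 9·9 = 87; e = 87.5 − 87 = 0.5
x=10: ŷ = 6 + 9·10 = 96; e = 93.5 − 96 = -2.5
|e| > 1.25: x=3 (|e|=2), x=5 (|e|=2), x=7 (|e|=1.5), x=10 (|e|=2.5) → 4

4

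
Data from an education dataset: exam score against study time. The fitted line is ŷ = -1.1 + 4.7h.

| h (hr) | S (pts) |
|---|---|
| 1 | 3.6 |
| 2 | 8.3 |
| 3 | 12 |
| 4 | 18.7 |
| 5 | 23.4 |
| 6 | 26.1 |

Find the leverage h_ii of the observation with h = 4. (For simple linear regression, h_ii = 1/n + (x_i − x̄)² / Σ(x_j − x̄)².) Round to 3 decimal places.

h̄ = (1 + 2 + 3 + 4 + 5 + 6)/6 = 3.5
Σ(h − h̄)² = 6.25 + 2.25 + 0.25 + 0.25 + 2.25 + 6.25 = 17.5
h = 1/6 + (0.5)²/17.5 = 0.166667 + 0.0142857 = 0.181

h = 0.181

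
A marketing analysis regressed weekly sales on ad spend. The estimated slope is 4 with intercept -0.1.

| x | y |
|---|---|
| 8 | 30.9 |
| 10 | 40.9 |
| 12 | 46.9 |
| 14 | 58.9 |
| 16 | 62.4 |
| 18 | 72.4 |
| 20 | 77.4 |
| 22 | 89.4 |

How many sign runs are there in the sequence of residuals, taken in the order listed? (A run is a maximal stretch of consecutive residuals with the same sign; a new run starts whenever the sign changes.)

8 runs

x=8: ŷ = -0.1 + 4·8 = 31.9; e = 30.9 − 31.9 = -1
x=10: ŷ = -0.1 + 4·10 = 39.9; e = 40.9 − 39.9 = 1
x=12: ŷ = -0.1 + 4·12 = 47.9; e = 46.9 − 47.9 = -1
x=14: ŷ = -0.1 + 4·14 = 55.9; e = 58.9 − 55.9 = 3
x=16: ŷ = -0.1 + 4·16 = 63.9; e = 62.4 − 63.9 = -1.5
x=18: ŷ = -0.1 + 4·18 = 71.9; e = 72.4 − 71.9 = 0.5
x=20: ŷ = -0.1 + 4·20 = 79.9; e = 77.4 − 79.9 = -2.5
x=22: ŷ = -0.1 + 4·22 = 87.9; e = 89.4 − 87.9 = 1.5
Signs: − + − + − + − +
Runs: −×1, +×1, −×1, +×1, −×1, +×1, −×1, +×1 → 8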